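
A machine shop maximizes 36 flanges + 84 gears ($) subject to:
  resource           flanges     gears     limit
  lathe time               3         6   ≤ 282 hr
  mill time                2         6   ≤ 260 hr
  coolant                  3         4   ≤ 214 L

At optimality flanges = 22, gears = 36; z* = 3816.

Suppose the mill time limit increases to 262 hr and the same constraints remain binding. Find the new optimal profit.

Check each constraint at x*: lathe time 282/282 (tight); mill time 260/260 (tight); coolant 210/214 (slack 4).
By complementary slackness, y = 0 for the non-binding constraint.
From A_Bᵀ y = c: 3·y_lathe time + 2·y_mill time = 36; 6·y_lathe time + 6·y_mill time = 84.
Solving: y_lathe time = 8, y_mill time = 6.
Δz = y_mill time·Δb = 6 × (2) = 12, so new z* = 3816 + 12 = 3828.

3828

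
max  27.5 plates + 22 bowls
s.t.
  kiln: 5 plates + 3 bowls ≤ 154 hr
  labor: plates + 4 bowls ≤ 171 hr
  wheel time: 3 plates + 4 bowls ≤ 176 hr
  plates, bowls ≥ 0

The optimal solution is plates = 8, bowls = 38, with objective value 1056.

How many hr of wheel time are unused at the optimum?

wheel time used = 3·8 + 4·38 = 176; slack = 176 − 176 = 0.

0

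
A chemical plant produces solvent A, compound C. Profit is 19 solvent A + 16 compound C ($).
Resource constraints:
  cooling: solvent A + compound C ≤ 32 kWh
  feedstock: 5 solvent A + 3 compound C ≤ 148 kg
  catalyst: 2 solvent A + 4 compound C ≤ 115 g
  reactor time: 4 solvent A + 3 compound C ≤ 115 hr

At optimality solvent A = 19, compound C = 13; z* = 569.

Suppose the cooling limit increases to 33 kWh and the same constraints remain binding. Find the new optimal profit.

576

At the optimum: cooling uses 32 of 32 (binding); feedstock uses 134 of 148 (slack = 14); catalyst uses 90 of 115 (slack = 25); reactor time uses 115 of 115 (binding).
By complementary slackness, y = 0 for the non-binding constraints.
Dual feasibility on the basic columns requires 1·y_cooling + 4·y_reactor time = 19, 1·y_cooling + 3·y_reactor time = 16.
→ y_cooling = 7 and y_reactor time = 3.
Δz = y_cooling·Δb = 7 × (1) = 7, so new z* = 569 + 7 = 576.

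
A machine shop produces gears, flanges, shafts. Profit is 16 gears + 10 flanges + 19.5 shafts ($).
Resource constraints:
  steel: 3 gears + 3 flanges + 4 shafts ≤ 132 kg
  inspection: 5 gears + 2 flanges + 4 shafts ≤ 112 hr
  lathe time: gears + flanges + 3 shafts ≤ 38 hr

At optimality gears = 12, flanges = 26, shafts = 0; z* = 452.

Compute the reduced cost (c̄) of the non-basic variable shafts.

Binding: inspection and lathe time. Non-binding: steel (18 unused).
Slack constraints have shadow price 0 (complementary slackness).
From A_Bᵀ y = c: 5·y_inspection + 1·y_lathe time = 16; 2·y_inspection + 1·y_lathe time = 10.
Solving: y_inspection = 2, y_lathe time = 6.
Reduced cost of shafts: c₃ − yᵀa₃ = 19.5 − (2·4 + 6·3) = 19.5 − 26 = -6.5.

-6.5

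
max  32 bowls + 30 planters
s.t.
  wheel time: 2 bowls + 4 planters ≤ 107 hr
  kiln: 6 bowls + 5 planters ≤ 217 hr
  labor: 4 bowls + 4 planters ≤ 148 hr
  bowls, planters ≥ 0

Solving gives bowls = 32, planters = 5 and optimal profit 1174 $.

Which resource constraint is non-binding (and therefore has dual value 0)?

wheel time

wheel time: 84/107 (slack 23)
kiln: 217/217 (binding)
labor: 148/148 (binding)
By complementary slackness, a constraint with positive slack has shadow price 0 → wheel time.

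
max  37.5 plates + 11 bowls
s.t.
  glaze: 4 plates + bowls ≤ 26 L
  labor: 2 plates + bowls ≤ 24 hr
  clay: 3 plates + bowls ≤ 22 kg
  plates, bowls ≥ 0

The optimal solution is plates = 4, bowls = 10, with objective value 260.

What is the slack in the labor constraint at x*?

labor used = 2·4 + 1·10 = 18; slack = 24 − 18 = 6.

6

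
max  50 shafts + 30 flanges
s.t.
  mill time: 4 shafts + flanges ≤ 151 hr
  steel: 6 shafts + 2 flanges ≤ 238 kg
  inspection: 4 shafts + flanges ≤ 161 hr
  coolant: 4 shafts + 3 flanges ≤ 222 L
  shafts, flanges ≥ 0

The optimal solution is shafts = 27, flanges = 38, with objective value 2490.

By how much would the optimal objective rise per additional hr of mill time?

0

At the optimum: mill time uses 146 of 151 (slack = 5); steel uses 238 of 238 (binding); inspection uses 146 of 161 (slack = 15); coolant uses 222 of 222 (binding).
Slack constraints have shadow price 0 (complementary slackness).
The binding rows give the dual system: 6·y_steel + 4·y_coolant = 50 and 2·y_steel + 3·y_coolant = 30.
Solving: y_steel = 3, y_coolant = 8.
Shadow price of mill time = 0.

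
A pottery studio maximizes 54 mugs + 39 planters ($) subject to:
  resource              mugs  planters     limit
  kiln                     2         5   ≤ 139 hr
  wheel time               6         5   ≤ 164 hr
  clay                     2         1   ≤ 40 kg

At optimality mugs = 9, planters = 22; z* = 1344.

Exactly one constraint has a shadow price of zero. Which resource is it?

kiln: 128/139 (slack 11)
wheel time: 164/164 (binding)
clay: 40/40 (binding)
By complementary slackness, a constraint with positive slack has shadow price 0 → kiln.

kiln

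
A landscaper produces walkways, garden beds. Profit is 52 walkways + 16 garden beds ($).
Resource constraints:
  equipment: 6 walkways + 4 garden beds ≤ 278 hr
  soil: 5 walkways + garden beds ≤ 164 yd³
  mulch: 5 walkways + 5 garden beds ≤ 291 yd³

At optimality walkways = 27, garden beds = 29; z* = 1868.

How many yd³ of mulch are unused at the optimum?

mulch used = 5·27 + 5·29 = 280; slack = 291 − 280 = 11.

11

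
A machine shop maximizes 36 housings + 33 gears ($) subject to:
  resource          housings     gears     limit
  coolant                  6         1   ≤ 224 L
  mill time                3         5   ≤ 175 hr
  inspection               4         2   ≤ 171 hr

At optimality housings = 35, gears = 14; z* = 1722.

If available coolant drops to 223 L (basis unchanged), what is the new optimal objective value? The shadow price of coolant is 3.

Δb = -1, so new z* = 1722 + (3)·(-1) = 1722 − 3 = 1719.

1719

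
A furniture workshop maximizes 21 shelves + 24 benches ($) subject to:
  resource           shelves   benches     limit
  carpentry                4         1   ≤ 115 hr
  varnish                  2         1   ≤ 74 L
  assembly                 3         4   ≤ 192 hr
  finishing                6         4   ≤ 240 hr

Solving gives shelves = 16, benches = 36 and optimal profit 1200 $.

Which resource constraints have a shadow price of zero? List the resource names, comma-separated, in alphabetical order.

carpentry, varnish

carpentry: 100/115 (slack 15)
varnish: 68/74 (slack 6)
assembly: 192/192 (binding)
finishing: 240/240 (binding)
By complementary slackness, a constraint with positive slack has shadow price 0 → carpentry, varnish.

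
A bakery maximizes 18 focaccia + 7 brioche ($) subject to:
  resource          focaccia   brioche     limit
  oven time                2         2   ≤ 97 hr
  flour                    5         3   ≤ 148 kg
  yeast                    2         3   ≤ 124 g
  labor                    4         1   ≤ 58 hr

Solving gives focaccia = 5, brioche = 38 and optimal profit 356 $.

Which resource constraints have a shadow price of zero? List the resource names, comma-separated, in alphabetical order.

flour, oven time

oven time: 86/97 (slack 11)
flour: 139/148 (slack 9)
yeast: 124/124 (binding)
labor: 58/58 (binding)
By complementary slackness, a constraint with positive slack has shadow price 0 → flour, oven time.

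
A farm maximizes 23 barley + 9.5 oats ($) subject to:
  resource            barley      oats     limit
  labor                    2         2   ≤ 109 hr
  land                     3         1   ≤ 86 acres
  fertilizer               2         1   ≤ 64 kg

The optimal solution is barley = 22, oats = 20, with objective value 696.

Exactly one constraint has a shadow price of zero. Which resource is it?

labor: 84/109 (slack 25)
land: 86/86 (binding)
fertilizer: 64/64 (binding)
By complementary slackness, a constraint with positive slack has shadow price 0 → labor.

labor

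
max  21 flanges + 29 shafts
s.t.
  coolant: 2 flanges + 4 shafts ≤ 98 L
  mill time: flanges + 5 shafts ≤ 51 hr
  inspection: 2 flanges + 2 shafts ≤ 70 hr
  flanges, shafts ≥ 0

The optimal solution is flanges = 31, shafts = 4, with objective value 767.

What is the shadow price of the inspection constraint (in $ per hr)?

At the optimum: coolant uses 78 of 98 (slack = 20); mill time uses 51 of 51 (binding); inspection uses 70 of 70 (binding).
Since coolant is not tight, its dual is 0.
Dual feasibility on the basic columns requires 1·y_mill time + 2·y_inspection = 21, 5·y_mill time + 2·y_inspection = 29.
This yields shadow prices y_mill time = 2, y_inspection = 9.5.
Shadow price of inspection = 9.5.

9.5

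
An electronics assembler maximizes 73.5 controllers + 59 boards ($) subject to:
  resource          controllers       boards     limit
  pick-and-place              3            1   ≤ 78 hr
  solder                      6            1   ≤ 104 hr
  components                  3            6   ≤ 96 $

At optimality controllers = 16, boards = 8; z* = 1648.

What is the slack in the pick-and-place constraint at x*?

22

pick-and-place used = 3·16 + 1·8 = 56; slack = 78 − 56 = 22.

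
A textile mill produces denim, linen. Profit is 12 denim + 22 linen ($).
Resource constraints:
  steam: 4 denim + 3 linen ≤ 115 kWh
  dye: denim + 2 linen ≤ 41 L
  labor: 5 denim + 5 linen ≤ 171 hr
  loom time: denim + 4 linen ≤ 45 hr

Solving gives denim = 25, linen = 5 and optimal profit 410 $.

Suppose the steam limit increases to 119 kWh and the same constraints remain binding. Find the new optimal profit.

418

At the optimum: steam uses 115 of 115 (binding); dye uses 35 of 41 (slack = 6); labor uses 150 of 171 (slack = 21); loom time uses 45 of 45 (binding).
Since dye, labor are not tight, their duals are 0.
Dual feasibility on the basic columns requires 4·y_steam + 1·y_loom time = 12, 3·y_steam + 4·y_loom time = 22.
This yields shadow prices y_steam = 2, y_loom time = 4.
Δz = y_steam·Δb = 2 × (4) = 8, so new z* = 410 + 8 = 418.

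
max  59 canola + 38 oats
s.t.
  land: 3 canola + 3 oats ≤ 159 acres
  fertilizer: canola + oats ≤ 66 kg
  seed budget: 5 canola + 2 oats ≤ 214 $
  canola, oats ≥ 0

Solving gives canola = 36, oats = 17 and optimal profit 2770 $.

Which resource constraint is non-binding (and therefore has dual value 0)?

land: 159/159 (binding)
fertilizer: 53/66 (slack 13)
seed budget: 214/214 (binding)
By complementary slackness, a constraint with positive slack has shadow price 0 → fertilizer.

fertilizer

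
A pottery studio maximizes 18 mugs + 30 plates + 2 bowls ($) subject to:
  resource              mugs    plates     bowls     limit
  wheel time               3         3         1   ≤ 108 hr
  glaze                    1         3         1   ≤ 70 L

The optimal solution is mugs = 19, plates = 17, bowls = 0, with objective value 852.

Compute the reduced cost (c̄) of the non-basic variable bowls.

-8

At the optimum: wheel time uses 108 of 108 (binding); glaze uses 70 of 70 (binding).
From A_Bᵀ y = c: 3·y_wheel time + 1·y_glaze = 18; 3·y_wheel time + 3·y_glaze = 30.
→ y_wheel time = 4 and y_glaze = 6.
Reduced cost of bowls: c₃ − yᵀa₃ = 2 − (4·1 + 6·1) = 2 − 10 = -8.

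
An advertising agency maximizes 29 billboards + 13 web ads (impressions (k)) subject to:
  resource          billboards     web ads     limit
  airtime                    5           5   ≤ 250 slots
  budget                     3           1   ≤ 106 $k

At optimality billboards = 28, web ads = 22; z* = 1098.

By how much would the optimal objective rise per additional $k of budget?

8

Both airtime and budget are binding at x*.
Dual feasibility on the basic columns requires 5·y_airtime + 3·y_budget = 29, 5·y_airtime + 1·y_budget = 13.
This yields shadow prices y_airtime = 1, y_budget = 8.
Shadow price of budget = 8.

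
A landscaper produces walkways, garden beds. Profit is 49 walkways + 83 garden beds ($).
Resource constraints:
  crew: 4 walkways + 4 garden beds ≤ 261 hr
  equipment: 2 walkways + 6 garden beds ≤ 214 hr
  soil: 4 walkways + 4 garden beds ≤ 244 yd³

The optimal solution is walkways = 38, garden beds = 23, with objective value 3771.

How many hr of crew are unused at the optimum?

17

crew used = 4·38 + 4·23 = 244; slack = 261 − 244 = 17.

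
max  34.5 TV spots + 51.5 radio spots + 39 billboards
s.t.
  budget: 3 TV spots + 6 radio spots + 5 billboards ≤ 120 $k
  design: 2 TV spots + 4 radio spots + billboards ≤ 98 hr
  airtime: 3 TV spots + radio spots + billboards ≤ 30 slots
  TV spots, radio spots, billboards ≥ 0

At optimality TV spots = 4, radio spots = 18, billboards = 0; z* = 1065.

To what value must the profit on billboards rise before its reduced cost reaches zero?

43.5

At the optimum: budget uses 120 of 120 (binding); design uses 80 of 98 (slack = 18); airtime uses 30 of 30 (binding).
Slack constraints have shadow price 0 (complementary slackness).
The binding rows give the dual system: 3·y_budget + 3·y_airtime = 34.5 and 6·y_budget + 1·y_airtime = 51.5.
This yields shadow prices y_budget = 8, y_airtime = 3.5.
billboards enters the basis when its profit ≥ yᵀa₃ = 8·5 + 3.5·1 = 43.5.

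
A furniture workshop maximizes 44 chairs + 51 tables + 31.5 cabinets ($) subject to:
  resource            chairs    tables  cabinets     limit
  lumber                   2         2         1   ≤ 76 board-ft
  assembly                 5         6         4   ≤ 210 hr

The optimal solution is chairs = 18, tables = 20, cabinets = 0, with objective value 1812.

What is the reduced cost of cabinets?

-1

Check each constraint at x*: lumber 76/76 (tight); assembly 210/210 (tight).
From A_Bᵀ y = c: 2·y_lumber + 5·y_assembly = 44; 2·y_lumber + 6·y_assembly = 51.
This yields shadow prices y_lumber = 4.5, y_assembly = 7.
Reduced cost of cabinets: c₃ − yᵀa₃ = 31.5 − (4.5·1 + 7·4) = 31.5 − 32.5 = -1.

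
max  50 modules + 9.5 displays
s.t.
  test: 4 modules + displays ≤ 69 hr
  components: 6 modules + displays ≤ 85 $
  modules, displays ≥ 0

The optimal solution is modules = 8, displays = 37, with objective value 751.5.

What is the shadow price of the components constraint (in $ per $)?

Check each constraint at x*: test 69/69 (tight); components 85/85 (tight).
From A_Bᵀ y = c: 4·y_test + 6·y_components = 50; 1·y_test + 1·y_components = 9.5.
This yields shadow prices y_test = 3.5, y_components = 6.
Shadow price of components = 6.

6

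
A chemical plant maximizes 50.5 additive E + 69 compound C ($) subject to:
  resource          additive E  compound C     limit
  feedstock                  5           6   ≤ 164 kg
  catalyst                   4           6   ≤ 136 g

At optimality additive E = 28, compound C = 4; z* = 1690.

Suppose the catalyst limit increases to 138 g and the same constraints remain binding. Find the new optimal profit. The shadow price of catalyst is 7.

1704

Δb = 2, so new z* = 1690 + (7)·(2) = 1690 + 14 = 1704.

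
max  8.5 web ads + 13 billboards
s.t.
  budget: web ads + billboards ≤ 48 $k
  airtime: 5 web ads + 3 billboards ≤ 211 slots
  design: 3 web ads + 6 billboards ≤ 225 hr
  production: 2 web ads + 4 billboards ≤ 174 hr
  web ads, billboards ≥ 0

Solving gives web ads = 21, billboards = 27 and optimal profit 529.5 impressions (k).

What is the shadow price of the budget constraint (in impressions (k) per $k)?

At the optimum: budget uses 48 of 48 (binding); airtime uses 186 of 211 (slack = 25); design uses 225 of 225 (binding); production uses 150 of 174 (slack = 24).
Since airtime, production are not tight, their duals are 0.
The binding rows give the dual system: 1·y_budget + 3·y_design = 8.5 and 1·y_budget + 6·y_design = 13.
This yields shadow prices y_budget = 4, y_design = 1.5.
Shadow price of budget = 4.

4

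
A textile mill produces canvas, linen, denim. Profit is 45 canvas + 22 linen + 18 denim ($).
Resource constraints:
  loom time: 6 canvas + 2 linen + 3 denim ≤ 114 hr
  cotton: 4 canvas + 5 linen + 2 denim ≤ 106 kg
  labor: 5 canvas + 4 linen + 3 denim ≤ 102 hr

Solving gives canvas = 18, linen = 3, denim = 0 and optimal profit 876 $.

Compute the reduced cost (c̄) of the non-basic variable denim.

Check each constraint at x*: loom time 114/114 (tight); cotton 87/106 (slack 19); labor 102/102 (tight).
Since cotton is not tight, its dual is 0.
Dual feasibility on the basic columns requires 6·y_loom time + 5·y_labor = 45, 2·y_loom time + 4·y_labor = 22.
→ y_loom time = 5 and y_labor = 3.
Reduced cost of denim: c₃ − yᵀa₃ = 18 − (5·3 + 3·3) = 18 − 24 = -6.

-6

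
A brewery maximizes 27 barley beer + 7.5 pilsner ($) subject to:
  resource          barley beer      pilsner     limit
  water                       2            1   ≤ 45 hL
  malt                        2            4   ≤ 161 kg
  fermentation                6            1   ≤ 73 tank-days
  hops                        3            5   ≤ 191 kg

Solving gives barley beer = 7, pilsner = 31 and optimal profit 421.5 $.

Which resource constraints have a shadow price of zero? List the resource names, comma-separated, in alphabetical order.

hops, malt

water: 45/45 (binding)
malt: 138/161 (slack 23)
fermentation: 73/73 (binding)
hops: 176/191 (slack 15)
By complementary slackness, a constraint with positive slack has shadow price 0 → hops, malt.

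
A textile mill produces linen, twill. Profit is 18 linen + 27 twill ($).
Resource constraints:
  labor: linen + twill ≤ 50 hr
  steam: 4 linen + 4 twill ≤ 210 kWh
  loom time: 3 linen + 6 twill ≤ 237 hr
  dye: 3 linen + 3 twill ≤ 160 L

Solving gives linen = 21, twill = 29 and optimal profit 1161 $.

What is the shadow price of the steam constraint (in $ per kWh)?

0

Check each constraint at x*: labor 50/50 (tight); steam 200/210 (slack 10); loom time 237/237 (tight); dye 150/160 (slack 10).
Slack constraints have shadow price 0 (complementary slackness).
Dual feasibility on the basic columns requires 1·y_labor + 3·y_loom time = 18, 1·y_labor + 6·y_loom time = 27.
This yields shadow prices y_labor = 9, y_loom time = 3.
Shadow price of steam = 0.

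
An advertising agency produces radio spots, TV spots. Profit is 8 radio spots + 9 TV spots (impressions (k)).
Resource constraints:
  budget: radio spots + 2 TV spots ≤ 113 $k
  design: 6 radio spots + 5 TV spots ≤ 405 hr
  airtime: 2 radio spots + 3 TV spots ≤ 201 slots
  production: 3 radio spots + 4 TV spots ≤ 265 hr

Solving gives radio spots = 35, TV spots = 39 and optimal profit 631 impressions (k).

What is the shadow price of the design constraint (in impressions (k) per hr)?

Check each constraint at x*: budget 113/113 (tight); design 405/405 (tight); airtime 187/201 (slack 14); production 261/265 (slack 4).
By complementary slackness, y = 0 for the non-binding constraints.
The binding rows give the dual system: 1·y_budget + 6·y_design = 8 and 2·y_budget + 5·y_design = 9.
Solving: y_budget = 2, y_design = 1.
Shadow price of design = 1.

1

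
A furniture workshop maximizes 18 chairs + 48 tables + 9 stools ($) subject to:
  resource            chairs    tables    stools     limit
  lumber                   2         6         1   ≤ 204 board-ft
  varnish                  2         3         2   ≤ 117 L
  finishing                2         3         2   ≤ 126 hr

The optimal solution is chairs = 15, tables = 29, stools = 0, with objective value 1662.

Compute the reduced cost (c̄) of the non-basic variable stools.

-2

Binding: lumber and varnish. Non-binding: finishing (9 unused).
By complementary slackness, y = 0 for the non-binding constraint.
The binding rows give the dual system: 2·y_lumber + 2·y_varnish = 18 and 6·y_lumber + 3·y_varnish = 48.
This yields shadow prices y_lumber = 7, y_varnish = 2.
Reduced cost of stools: c₃ − yᵀa₃ = 9 − (7·1 + 2·2) = 9 − 11 = -2.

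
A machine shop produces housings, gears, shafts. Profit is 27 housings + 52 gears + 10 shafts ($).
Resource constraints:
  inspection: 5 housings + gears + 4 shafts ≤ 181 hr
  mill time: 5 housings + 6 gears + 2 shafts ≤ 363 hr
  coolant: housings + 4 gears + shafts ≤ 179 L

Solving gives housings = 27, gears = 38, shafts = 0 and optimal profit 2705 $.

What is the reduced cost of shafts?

Binding: mill time and coolant. Non-binding: inspection (8 unused).
By complementary slackness, y = 0 for the non-binding constraint.
From A_Bᵀ y = c: 5·y_mill time + 1·y_coolant = 27; 6·y_mill time + 4·y_coolant = 52.
This yields shadow prices y_mill time = 4, y_coolant = 7.
Reduced cost of shafts: c₃ − yᵀa₃ = 10 − (4·2 + 7·1) = 10 − 15 = -5.

-5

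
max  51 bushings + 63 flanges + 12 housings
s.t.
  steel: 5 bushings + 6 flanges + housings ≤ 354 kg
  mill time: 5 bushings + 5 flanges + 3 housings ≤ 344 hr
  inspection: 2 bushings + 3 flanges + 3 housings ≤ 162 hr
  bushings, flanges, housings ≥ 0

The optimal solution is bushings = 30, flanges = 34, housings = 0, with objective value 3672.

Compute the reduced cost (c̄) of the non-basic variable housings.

-6

At the optimum: steel uses 354 of 354 (binding); mill time uses 320 of 344 (slack = 24); inspection uses 162 of 162 (binding).
Slack constraints have shadow price 0 (complementary slackness).
From A_Bᵀ y = c: 5·y_steel + 2·y_inspection = 51; 6·y_steel + 3·y_inspection = 63.
This yields shadow prices y_steel = 9, y_inspection = 3.
Reduced cost of housings: c₃ − yᵀa₃ = 12 − (9·1 + 3·3) = 12 − 18 = -6.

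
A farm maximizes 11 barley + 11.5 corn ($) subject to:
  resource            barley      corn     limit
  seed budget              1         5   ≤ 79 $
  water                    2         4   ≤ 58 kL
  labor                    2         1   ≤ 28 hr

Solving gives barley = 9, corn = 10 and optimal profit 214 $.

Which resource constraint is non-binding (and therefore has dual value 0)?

seed budget

seed budget: 59/79 (slack 20)
water: 58/58 (binding)
labor: 28/28 (binding)
By complementary slackness, a constraint with positive slack has shadow price 0 → seed budget.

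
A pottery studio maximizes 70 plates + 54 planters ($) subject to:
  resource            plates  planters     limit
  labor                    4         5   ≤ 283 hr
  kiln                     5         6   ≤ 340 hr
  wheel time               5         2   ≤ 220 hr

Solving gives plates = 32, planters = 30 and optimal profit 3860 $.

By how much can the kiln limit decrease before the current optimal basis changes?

120

Binding constraints: kiln, wheel time. The basis is B = [[5,6],[5,2]] with det -20.
Per unit decrease in kiln, x* moves by d = (0.1, -0.25).
The basis stays optimal until planters reaches 0; allowable decrease = 120 hr.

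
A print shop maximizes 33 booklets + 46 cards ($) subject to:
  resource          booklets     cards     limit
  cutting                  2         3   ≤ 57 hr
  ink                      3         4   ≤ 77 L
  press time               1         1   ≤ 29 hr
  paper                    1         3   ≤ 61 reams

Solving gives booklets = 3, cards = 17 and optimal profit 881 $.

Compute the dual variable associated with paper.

Binding: cutting and ink. Non-binding: press time (9 unused), paper (7 unused).
Since press time, paper are not tight, their duals are 0.
The binding rows give the dual system: 2·y_cutting + 3·y_ink = 33 and 3·y_cutting + 4·y_ink = 46.
This yields shadow prices y_cutting = 6, y_ink = 7.
Shadow price of paper = 0.

0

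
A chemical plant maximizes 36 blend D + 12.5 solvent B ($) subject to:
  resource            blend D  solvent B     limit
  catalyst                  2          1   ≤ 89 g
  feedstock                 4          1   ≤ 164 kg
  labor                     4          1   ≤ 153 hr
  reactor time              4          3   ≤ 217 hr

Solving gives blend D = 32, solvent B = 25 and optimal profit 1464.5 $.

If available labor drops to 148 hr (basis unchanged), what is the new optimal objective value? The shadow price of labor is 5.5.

Δb = -5, so new z* = 1464.5 + (5.5)·(-5) = 1464.5 − 27.5 = 1437.

1437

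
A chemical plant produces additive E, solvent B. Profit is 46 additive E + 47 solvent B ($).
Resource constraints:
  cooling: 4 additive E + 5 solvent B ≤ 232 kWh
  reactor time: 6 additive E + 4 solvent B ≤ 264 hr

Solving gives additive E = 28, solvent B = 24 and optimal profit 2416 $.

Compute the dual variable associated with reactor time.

3

Both cooling and reactor time are binding at x*.
The binding rows give the dual system: 4·y_cooling + 6·y_reactor time = 46 and 5·y_cooling + 4·y_reactor time = 47.
→ y_cooling = 7 and y_reactor time = 3.
Shadow price of reactor time = 3.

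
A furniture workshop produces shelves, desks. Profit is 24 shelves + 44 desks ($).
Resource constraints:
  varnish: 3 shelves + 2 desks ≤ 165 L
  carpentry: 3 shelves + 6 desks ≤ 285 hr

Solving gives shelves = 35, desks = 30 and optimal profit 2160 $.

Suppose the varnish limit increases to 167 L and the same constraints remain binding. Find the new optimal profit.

At the optimum: varnish uses 165 of 165 (binding); carpentry uses 285 of 285 (binding).
The binding rows give the dual system: 3·y_varnish + 3·y_carpentry = 24 and 2·y_varnish + 6·y_carpentry = 44.
Solving: y_varnish = 1, y_carpentry = 7.
Δz = y_varnish·Δb = 1 × (2) = 2, so new z* = 2160 + 2 = 2162.

2162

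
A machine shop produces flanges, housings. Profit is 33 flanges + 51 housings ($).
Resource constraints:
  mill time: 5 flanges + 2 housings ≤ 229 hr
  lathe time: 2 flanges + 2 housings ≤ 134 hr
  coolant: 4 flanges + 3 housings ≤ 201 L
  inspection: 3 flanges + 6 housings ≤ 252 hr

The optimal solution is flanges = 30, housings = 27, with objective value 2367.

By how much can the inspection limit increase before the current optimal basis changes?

150

Binding constraints: coolant, inspection. The basis is B = [[4,3],[3,6]] with det 15.
Per unit increase in inspection, x* moves by d = (-0.2, 0.2667).
The basis stays optimal until flanges reaches 0; allowable increase = 150 hr.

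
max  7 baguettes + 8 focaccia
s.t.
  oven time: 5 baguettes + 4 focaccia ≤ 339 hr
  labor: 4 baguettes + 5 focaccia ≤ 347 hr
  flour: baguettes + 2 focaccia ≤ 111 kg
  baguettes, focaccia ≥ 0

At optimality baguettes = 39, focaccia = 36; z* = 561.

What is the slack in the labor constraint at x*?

labor used = 4·39 + 5·36 = 336; slack = 347 − 336 = 11.

11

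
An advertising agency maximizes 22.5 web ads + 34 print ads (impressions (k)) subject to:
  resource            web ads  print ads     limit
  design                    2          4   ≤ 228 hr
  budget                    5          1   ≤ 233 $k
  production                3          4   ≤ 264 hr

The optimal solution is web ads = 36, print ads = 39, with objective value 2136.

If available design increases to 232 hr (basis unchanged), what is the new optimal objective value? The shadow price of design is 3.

Δb = 4, so new z* = 2136 + (3)·(4) = 2136 + 12 = 2148.

2148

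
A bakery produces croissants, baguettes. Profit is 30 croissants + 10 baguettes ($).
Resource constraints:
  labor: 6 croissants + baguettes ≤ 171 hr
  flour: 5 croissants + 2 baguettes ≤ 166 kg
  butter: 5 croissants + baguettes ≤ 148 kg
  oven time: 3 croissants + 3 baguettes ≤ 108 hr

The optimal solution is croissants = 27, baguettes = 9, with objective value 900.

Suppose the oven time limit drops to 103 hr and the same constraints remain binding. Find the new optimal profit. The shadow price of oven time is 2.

Δb = -5, so new z* = 900 + (2)·(-5) = 900 − 10 = 890.

890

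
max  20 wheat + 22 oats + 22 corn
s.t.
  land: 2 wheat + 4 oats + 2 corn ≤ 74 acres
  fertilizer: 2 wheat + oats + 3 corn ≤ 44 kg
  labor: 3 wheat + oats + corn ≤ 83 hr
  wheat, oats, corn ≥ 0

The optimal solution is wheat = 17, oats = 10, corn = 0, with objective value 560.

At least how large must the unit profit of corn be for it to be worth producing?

At the optimum: land uses 74 of 74 (binding); fertilizer uses 44 of 44 (binding); labor uses 61 of 83 (slack = 22).
Slack constraints have shadow price 0 (complementary slackness).
Dual feasibility on the basic columns requires 2·y_land + 2·y_fertilizer = 20, 4·y_land + 1·y_fertilizer = 22.
→ y_land = 4 and y_fertilizer = 6.
corn enters the basis when its profit ≥ yᵀa₃ = 4·2 + 6·3 = 26.

26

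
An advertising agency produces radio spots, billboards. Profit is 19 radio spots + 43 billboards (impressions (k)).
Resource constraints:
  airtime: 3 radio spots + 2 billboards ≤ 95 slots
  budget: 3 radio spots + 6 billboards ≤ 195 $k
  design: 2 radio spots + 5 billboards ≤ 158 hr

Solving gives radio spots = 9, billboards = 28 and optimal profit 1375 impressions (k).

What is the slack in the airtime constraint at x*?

12

airtime used = 3·9 + 2·28 = 83; slack = 95 − 83 = 12.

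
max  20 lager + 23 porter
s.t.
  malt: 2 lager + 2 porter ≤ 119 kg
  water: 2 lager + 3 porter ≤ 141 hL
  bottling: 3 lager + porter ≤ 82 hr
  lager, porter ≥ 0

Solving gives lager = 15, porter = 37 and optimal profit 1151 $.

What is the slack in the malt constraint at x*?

15

malt used = 2·15 + 2·37 = 104; slack = 119 − 104 = 15.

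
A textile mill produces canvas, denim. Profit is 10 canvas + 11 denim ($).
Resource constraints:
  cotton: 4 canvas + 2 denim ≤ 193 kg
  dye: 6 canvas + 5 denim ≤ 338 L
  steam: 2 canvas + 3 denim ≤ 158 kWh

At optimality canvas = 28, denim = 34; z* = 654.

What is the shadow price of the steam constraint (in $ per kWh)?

2

At the optimum: cotton uses 180 of 193 (slack = 13); dye uses 338 of 338 (binding); steam uses 158 of 158 (binding).
Since cotton is not tight, its dual is 0.
Dual feasibility on the basic columns requires 6·y_dye + 2·y_steam = 10, 5·y_dye + 3·y_steam = 11.
This yields shadow prices y_dye = 1, y_steam = 2.
Shadow price of steam = 2.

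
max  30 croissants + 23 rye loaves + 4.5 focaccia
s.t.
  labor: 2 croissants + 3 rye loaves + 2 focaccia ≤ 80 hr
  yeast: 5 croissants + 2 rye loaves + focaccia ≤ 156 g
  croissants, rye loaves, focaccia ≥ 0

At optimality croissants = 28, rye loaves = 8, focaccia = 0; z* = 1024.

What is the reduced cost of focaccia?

At the optimum: labor uses 80 of 80 (binding); yeast uses 156 of 156 (binding).
Dual feasibility on the basic columns requires 2·y_labor + 5·y_yeast = 30, 3·y_labor + 2·y_yeast = 23.
Solving: y_labor = 5, y_yeast = 4.
Reduced cost of focaccia: c₃ − yᵀa₃ = 4.5 − (5·2 + 4·1) = 4.5 − 14 = -9.5.

-9.5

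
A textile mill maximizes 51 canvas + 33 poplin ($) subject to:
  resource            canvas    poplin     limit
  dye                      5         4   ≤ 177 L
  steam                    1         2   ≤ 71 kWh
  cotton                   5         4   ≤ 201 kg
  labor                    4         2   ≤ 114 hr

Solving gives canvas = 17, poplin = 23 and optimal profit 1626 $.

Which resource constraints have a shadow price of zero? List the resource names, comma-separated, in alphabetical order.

cotton, steam

dye: 177/177 (binding)
steam: 63/71 (slack 8)
cotton: 177/201 (slack 24)
labor: 114/114 (binding)
By complementary slackness, a constraint with positive slack has shadow price 0 → cotton, steam.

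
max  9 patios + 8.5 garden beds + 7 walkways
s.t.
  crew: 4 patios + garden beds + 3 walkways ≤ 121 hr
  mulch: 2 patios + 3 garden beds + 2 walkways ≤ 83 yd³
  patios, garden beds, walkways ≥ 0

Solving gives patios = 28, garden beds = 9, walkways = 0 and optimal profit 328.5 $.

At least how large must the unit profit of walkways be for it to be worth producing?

8

Check each constraint at x*: crew 121/121 (tight); mulch 83/83 (tight).
Dual feasibility on the basic columns requires 4·y_crew + 2·y_mulch = 9, 1·y_crew + 3·y_mulch = 8.5.
This yields shadow prices y_crew = 1, y_mulch = 2.5.
walkways enters the basis when its profit ≥ yᵀa₃ = 1·3 + 2.5·2 = 8.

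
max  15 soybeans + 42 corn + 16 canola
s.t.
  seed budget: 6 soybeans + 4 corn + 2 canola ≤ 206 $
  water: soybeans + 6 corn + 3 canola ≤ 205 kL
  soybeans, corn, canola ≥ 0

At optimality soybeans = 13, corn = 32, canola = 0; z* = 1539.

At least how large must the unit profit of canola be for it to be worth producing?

Check each constraint at x*: seed budget 206/206 (tight); water 205/205 (tight).
Dual feasibility on the basic columns requires 6·y_seed budget + 1·y_water = 15, 4·y_seed budget + 6·y_water = 42.
→ y_seed budget = 1.5 and y_water = 6.
canola enters the basis when its profit ≥ yᵀa₃ = 1.5·2 + 6·3 = 21.

21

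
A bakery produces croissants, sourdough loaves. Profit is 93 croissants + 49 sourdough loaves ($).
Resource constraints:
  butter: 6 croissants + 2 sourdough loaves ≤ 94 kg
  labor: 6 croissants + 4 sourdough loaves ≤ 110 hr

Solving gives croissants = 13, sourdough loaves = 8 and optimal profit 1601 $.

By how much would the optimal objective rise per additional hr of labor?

9

Both butter and labor are binding at x*.
Dual feasibility on the basic columns requires 6·y_butter + 6·y_labor = 93, 2·y_butter + 4·y_labor = 49.
Solving: y_butter = 6.5, y_labor = 9.
Shadow price of labor = 9.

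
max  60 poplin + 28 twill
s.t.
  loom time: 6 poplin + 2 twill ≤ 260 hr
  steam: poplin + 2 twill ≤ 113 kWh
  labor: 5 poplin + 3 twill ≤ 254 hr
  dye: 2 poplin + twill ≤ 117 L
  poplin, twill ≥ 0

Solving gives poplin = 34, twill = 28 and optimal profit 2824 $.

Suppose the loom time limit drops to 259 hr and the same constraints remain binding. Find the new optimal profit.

Check each constraint at x*: loom time 260/260 (tight); steam 90/113 (slack 23); labor 254/254 (tight); dye 96/117 (slack 21).
Since steam, dye are not tight, their duals are 0.
Dual feasibility on the basic columns requires 6·y_loom time + 5·y_labor = 60, 2·y_loom time + 3·y_labor = 28.
Solving: y_loom time = 5, y_labor = 6.
Δz = y_loom time·Δb = 5 × (-1) = -5, so new z* = 2824 − 5 = 2819.

2819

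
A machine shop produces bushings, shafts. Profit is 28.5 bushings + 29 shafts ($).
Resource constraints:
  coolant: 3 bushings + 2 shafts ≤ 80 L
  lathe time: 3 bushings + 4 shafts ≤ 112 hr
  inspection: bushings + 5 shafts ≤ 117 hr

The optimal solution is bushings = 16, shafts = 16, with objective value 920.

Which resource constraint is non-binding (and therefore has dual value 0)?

coolant: 80/80 (binding)
lathe time: 112/112 (binding)
inspection: 96/117 (slack 21)
By complementary slackness, a constraint with positive slack has shadow price 0 → inspection.

inspection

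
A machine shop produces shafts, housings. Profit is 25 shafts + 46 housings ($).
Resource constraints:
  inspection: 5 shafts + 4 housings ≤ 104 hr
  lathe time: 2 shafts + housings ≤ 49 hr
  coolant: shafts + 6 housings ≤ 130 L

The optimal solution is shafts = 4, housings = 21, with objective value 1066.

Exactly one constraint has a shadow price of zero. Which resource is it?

lathe time

inspection: 104/104 (binding)
lathe time: 29/49 (slack 20)
coolant: 130/130 (binding)
By complementary slackness, a constraint with positive slack has shadow price 0 → lathe time.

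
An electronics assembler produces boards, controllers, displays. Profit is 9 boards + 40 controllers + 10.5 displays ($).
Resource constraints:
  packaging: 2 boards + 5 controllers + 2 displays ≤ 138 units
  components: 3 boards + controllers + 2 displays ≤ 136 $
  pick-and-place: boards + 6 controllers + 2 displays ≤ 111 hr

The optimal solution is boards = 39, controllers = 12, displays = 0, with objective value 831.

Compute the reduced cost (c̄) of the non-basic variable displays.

-3.5

At the optimum: packaging uses 138 of 138 (binding); components uses 129 of 136 (slack = 7); pick-and-place uses 111 of 111 (binding).
Slack constraints have shadow price 0 (complementary slackness).
The binding rows give the dual system: 2·y_packaging + 1·y_pick-and-place = 9 and 5·y_packaging + 6·y_pick-and-place = 40.
→ y_packaging = 2 and y_pick-and-place = 5.
Reduced cost of displays: c₃ − yᵀa₃ = 10.5 − (2·2 + 5·2) = 10.5 − 14 = -3.5.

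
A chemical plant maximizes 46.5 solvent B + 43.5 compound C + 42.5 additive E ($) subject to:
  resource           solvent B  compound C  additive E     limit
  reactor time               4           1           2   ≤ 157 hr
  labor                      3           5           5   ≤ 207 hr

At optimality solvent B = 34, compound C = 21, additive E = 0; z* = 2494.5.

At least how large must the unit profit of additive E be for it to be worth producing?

Both reactor time and labor are binding at x*.
Dual feasibility on the basic columns requires 4·y_reactor time + 3·y_labor = 46.5, 1·y_reactor time + 5·y_labor = 43.5.
This yields shadow prices y_reactor time = 6, y_labor = 7.5.
additive E enters the basis when its profit ≥ yᵀa₃ = 6·2 + 7.5·5 = 49.5.

49.5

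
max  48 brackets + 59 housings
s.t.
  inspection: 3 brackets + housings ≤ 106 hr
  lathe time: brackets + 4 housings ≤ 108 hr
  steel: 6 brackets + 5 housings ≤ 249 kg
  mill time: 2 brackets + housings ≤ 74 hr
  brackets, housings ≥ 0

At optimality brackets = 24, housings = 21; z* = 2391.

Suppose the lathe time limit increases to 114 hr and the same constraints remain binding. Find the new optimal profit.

At the optimum: inspection uses 93 of 106 (slack = 13); lathe time uses 108 of 108 (binding); steel uses 249 of 249 (binding); mill time uses 69 of 74 (slack = 5).
Since inspection, mill time are not tight, their duals are 0.
The binding rows give the dual system: 1·y_lathe time + 6·y_steel = 48 and 4·y_lathe time + 5·y_steel = 59.
This yields shadow prices y_lathe time = 6, y_steel = 7.
Δz = y_lathe time·Δb = 6 × (6) = 36, so new z* = 2391 + 36 = 2427.

2427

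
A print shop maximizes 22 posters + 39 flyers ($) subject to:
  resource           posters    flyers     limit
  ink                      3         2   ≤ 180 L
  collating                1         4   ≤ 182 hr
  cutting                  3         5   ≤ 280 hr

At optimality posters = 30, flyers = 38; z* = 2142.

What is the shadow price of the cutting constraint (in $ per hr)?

7

Binding: collating and cutting. Non-binding: ink (14 unused).
By complementary slackness, y = 0 for the non-binding constraint.
From A_Bᵀ y = c: 1·y_collating + 3·y_cutting = 22; 4·y_collating + 5·y_cutting = 39.
Solving: y_collating = 1, y_cutting = 7.
Shadow price of cutting = 7.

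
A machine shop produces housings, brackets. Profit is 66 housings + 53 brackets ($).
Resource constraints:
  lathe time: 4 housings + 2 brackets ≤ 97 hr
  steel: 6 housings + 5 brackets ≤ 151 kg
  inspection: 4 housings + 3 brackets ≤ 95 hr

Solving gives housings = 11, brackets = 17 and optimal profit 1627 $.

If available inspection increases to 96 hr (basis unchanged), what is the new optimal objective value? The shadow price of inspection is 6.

Δb = 1, so new z* = 1627 + (6)·(1) = 1627 + 6 = 1633.

1633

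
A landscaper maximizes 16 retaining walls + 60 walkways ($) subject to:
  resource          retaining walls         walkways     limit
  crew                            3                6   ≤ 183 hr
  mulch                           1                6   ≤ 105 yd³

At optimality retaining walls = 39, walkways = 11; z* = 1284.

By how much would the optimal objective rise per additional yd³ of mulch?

Both crew and mulch are binding at x*.
From A_Bᵀ y = c: 3·y_crew + 1·y_mulch = 16; 6·y_crew + 6·y_mulch = 60.
Solving: y_crew = 3, y_mulch = 7.
Shadow price of mulch = 7.

7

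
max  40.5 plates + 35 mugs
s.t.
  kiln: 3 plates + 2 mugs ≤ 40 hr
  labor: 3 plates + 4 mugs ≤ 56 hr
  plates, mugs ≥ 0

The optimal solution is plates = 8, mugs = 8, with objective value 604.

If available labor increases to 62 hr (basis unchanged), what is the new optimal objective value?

Check each constraint at x*: kiln 40/40 (tight); labor 56/56 (tight).
The binding rows give the dual system: 3·y_kiln + 3·y_labor = 40.5 and 2·y_kiln + 4·y_labor = 35.
→ y_kiln = 9.5 and y_labor = 4.
Δz = y_labor·Δb = 4 × (6) = 24, so new z* = 604 + 24 = 628.

628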